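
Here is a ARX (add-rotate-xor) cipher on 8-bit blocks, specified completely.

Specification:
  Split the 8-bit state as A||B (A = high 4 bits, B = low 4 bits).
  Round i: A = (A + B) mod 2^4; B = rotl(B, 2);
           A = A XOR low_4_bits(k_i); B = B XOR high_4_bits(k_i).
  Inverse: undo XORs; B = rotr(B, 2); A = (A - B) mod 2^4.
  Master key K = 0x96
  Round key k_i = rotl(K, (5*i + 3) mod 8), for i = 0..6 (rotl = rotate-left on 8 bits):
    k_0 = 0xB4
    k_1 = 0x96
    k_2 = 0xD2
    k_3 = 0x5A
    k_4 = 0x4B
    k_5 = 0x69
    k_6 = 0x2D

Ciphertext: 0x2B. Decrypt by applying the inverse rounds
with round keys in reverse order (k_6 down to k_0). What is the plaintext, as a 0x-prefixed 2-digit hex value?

s_0 = ciphertext = 0x2B
s_1 = InvRound(s_0, k_6) = 0x96
s_2 = InvRound(s_1, k_5) = 0x00
s_3 = InvRound(s_2, k_4) = 0xA1
s_4 = InvRound(s_3, k_3) = 0xF1
s_5 = InvRound(s_4, k_2) = 0xA3
s_6 = InvRound(s_5, k_1) = 0x2A
s_7 = InvRound(s_6, k_0) = 0x24

0x24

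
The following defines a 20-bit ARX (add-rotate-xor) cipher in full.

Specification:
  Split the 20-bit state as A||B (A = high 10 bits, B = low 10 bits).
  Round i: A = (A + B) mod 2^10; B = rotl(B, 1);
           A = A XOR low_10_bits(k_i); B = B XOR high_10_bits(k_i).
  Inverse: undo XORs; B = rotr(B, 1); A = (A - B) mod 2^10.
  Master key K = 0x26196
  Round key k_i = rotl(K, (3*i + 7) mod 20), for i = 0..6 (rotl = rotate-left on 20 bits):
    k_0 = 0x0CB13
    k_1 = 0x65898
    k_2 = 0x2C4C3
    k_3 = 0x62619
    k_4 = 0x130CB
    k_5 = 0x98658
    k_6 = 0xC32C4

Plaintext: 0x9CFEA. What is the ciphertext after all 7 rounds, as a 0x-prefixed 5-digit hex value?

s_0 = plaintext = 0x9CFEA
s_1 = Round(s_0, k_0) = 0x53BE7
s_2 = Round(s_1, k_1) = 0x6B659
s_3 = Round(s_2, k_2) = 0x31402
s_4 = Round(s_3, k_3) = 0xB798D
s_5 = Round(s_4, k_4) = 0x28356
s_6 = Round(s_5, k_5) = 0x6B8CC
s_7 = Round(s_6, k_6) = 0x2FA94

0x2FA94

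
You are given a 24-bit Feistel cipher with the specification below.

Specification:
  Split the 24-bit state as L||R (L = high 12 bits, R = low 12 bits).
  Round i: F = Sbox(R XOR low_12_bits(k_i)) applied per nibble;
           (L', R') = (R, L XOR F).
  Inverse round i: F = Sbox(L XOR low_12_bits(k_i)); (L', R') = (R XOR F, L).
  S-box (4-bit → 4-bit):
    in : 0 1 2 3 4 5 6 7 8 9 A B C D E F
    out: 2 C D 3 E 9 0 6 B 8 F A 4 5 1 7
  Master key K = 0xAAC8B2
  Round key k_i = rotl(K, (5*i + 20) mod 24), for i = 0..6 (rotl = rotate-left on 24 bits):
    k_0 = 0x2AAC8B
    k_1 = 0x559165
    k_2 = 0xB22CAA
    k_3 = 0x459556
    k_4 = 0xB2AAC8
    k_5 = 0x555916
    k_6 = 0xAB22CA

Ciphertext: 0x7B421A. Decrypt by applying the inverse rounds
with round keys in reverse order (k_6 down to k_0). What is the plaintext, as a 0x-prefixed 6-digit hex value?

0xE16772

s_0 = ciphertext = 0x7B421A
s_1 = InvRound(s_0, k_6) = 0xB7B7B4
s_2 = InvRound(s_1, k_5) = 0xAB1B7B
s_3 = InvRound(s_2, k_4) = 0x913AB1
s_4 = InvRound(s_3, k_3) = 0xE58913
s_5 = InvRound(s_4, k_2) = 0x46EE58
s_6 = InvRound(s_5, k_1) = 0x77246E
s_7 = InvRound(s_6, k_0) = 0xE16772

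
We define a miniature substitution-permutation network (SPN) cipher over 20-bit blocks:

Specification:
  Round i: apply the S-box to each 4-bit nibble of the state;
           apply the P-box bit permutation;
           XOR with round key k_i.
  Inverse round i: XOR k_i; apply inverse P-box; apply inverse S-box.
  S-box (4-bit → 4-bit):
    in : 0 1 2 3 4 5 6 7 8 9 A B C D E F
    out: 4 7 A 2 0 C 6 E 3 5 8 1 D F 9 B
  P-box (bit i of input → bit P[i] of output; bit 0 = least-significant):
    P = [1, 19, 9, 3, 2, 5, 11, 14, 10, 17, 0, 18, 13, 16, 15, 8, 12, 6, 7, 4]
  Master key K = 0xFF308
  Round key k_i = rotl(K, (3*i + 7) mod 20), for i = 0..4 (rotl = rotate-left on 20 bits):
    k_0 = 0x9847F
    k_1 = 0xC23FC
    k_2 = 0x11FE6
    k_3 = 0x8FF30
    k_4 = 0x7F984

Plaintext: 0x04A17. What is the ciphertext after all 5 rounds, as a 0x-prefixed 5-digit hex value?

0x6EEC4

s_0 = plaintext = 0x04A17
s_1 = Round(s_0, k_0) = 0x58ED3
s_2 = Round(s_1, k_1) = 0x14F48
s_3 = Round(s_2, k_2) = 0xF0B24
s_4 = Round(s_3, k_3) = 0x82B40
s_5 = Round(s_4, k_4) = 0x6EEC4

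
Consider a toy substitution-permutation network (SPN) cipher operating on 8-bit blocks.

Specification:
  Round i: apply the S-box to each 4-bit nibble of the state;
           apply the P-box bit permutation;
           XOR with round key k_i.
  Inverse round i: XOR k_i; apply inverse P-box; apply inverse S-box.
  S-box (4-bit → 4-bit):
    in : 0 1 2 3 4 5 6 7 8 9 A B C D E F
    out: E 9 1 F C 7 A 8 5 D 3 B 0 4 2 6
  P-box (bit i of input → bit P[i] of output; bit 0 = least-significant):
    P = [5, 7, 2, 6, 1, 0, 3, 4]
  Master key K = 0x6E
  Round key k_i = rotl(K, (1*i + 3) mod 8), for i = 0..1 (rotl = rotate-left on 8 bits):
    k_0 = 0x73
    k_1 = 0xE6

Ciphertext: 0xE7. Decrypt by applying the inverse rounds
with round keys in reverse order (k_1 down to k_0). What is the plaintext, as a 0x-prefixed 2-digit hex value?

s_0 = ciphertext = 0xE7
s_1 = InvRound(s_0, k_1) = 0xEC
s_2 = InvRound(s_1, k_0) = 0x3F

0x3F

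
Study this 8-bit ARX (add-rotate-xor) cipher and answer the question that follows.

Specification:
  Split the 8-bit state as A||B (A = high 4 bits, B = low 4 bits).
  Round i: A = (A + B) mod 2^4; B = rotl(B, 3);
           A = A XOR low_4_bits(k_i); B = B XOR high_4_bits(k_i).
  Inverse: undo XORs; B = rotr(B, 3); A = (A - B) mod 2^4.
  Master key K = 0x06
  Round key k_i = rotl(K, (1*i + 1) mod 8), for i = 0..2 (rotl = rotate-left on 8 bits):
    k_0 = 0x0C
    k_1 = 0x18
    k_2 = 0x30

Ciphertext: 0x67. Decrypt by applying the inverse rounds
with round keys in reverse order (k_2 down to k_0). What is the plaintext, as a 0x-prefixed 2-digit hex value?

s_0 = ciphertext = 0x67
s_1 = InvRound(s_0, k_2) = 0xE8
s_2 = InvRound(s_1, k_1) = 0x33
s_3 = InvRound(s_2, k_0) = 0x96

0x96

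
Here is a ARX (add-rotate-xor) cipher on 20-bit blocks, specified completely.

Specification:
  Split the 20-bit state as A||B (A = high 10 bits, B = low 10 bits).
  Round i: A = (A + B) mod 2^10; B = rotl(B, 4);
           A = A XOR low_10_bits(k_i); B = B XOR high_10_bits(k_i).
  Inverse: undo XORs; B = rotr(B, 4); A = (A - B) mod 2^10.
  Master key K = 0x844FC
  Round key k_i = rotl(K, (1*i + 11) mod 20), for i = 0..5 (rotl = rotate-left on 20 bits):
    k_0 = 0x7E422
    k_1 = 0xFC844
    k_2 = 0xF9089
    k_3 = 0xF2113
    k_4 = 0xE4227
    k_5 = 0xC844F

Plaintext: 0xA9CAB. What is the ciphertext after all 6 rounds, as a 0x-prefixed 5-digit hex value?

0x1DABA

s_0 = plaintext = 0xA9CAB
s_1 = Round(s_0, k_0) = 0xDC34B
s_2 = Round(s_1, k_1) = 0xBFF4F
s_3 = Round(s_2, k_2) = 0xB1F19
s_4 = Round(s_3, k_3) = 0x3CE54
s_5 = Round(s_4, k_4) = 0x582D9
s_6 = Round(s_5, k_5) = 0x1DABA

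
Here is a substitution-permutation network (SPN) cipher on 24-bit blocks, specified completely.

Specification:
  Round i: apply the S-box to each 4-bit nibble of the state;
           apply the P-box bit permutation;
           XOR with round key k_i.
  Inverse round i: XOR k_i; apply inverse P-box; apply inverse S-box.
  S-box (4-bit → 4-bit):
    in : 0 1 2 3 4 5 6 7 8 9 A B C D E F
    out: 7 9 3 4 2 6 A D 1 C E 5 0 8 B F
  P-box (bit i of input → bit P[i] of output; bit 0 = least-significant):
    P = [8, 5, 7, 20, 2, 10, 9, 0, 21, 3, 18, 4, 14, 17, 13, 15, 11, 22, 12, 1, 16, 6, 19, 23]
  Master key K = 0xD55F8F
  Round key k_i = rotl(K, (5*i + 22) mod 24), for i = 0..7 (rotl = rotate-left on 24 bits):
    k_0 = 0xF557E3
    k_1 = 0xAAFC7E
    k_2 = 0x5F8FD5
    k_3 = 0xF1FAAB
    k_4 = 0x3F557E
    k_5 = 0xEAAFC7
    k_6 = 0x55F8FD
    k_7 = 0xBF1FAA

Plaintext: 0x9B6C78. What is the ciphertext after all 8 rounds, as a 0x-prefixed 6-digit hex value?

0xCB7C27

s_0 = plaintext = 0x9B6C78
s_1 = Round(s_0, k_0) = 0x7FCCE6
s_2 = Round(s_1, k_1) = 0x73E059
s_3 = Round(s_2, k_2) = 0xE0595D
s_4 = Round(s_3, k_3) = 0x26C4FB
s_5 = Round(s_4, k_4) = 0x7E52B1
s_6 = Round(s_5, k_5) = 0x1184C9
s_7 = Round(s_6, k_6) = 0xC4B077
s_8 = Round(s_7, k_7) = 0xCB7C27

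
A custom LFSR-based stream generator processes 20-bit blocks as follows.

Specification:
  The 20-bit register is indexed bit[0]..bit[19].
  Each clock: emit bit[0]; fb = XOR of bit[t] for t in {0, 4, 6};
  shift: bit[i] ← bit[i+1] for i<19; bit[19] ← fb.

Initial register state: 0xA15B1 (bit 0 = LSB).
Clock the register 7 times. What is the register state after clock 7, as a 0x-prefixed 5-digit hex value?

reg_0 = 0xA15B1
clock 1: out=1, reg = 0x50AD8
clock 2: out=0, reg = 0x2856C
clock 3: out=0, reg = 0x942B6
clock 4: out=0, reg = 0xCA15B
clock 5: out=1, reg = 0xE50AD
clock 6: out=1, reg = 0xF2856
clock 7: out=0, reg = 0x7942B

0x7942B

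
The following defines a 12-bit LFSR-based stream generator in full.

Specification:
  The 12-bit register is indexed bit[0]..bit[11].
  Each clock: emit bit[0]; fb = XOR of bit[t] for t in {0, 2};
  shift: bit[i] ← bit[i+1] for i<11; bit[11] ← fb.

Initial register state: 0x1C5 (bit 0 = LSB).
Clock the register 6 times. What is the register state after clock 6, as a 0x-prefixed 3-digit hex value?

reg_0 = 0x1C5
clock 1: out=1, reg = 0x0E2
clock 2: out=0, reg = 0x071
clock 3: out=1, reg = 0x838
clock 4: out=0, reg = 0x41C
clock 5: out=0, reg = 0xA0E
clock 6: out=0, reg = 0xD07

0xD07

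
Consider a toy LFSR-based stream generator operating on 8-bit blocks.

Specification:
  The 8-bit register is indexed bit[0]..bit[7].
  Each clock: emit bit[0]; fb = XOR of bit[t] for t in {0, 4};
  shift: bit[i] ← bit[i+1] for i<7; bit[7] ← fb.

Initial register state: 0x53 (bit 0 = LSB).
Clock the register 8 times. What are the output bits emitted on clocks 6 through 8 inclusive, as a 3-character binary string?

010

reg_0 = 0x53
clock 1: out=1, reg = 0x29
clock 2: out=1, reg = 0x94
clock 3: out=0, reg = 0xCA
clock 4: out=0, reg = 0x65
clock 5: out=1, reg = 0xB2
clock 6: out=0, reg = 0xD9
clock 7: out=1, reg = 0x6C
clock 8: out=0, reg = 0x36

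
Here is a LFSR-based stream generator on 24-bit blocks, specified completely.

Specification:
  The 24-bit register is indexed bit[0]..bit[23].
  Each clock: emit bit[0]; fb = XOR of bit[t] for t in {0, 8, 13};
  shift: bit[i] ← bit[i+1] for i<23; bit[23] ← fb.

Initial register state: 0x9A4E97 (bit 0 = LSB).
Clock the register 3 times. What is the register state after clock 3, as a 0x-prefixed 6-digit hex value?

reg_0 = 0x9A4E97
clock 1: out=1, reg = 0xCD274B
clock 2: out=1, reg = 0xE693A5
clock 3: out=1, reg = 0x7349D2

0x7349D2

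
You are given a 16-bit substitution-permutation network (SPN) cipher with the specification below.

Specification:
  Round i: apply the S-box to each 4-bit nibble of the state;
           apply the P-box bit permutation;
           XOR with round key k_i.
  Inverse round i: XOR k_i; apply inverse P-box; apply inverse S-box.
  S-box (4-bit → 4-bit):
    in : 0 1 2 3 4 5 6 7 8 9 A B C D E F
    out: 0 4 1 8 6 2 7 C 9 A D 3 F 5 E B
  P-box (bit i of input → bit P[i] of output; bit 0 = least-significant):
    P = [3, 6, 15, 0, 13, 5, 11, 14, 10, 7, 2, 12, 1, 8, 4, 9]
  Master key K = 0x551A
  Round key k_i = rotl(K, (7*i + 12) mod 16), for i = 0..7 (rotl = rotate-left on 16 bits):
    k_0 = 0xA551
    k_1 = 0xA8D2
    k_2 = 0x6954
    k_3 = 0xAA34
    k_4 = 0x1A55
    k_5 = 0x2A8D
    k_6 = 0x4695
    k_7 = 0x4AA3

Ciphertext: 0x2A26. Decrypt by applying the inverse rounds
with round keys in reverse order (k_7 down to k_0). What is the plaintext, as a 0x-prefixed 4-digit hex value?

0x02B5

s_0 = ciphertext = 0x2A26
s_1 = InvRound(s_0, k_7) = 0x0483
s_2 = InvRound(s_1, k_6) = 0xA130
s_3 = InvRound(s_2, k_5) = 0xE44A
s_4 = InvRound(s_3, k_4) = 0xAAAA
s_5 = InvRound(s_4, k_3) = 0xD402
s_6 = InvRound(s_5, k_2) = 0x6AD4
s_7 = InvRound(s_6, k_1) = 0x8131
s_8 = InvRound(s_7, k_0) = 0x02B5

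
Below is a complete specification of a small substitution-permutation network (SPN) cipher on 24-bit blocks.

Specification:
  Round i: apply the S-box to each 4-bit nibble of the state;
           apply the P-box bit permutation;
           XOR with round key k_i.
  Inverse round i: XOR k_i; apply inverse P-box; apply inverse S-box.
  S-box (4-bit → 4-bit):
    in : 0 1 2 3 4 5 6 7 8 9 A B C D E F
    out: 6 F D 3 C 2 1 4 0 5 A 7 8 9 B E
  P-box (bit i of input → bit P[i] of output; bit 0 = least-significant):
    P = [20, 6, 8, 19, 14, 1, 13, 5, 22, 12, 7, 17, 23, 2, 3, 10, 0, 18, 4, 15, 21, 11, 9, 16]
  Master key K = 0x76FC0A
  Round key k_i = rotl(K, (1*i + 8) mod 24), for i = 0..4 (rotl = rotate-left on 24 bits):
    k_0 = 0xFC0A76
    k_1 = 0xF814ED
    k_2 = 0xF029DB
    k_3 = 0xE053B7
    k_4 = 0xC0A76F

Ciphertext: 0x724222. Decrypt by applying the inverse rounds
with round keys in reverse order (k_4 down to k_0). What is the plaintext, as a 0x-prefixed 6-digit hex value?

0x6BA0B0

s_0 = ciphertext = 0x724222
s_1 = InvRound(s_0, k_4) = 0x6D1C9B
s_2 = InvRound(s_1, k_3) = 0xF518D4
s_3 = InvRound(s_2, k_2) = 0xC30507
s_4 = InvRound(s_3, k_1) = 0xD87FA1
s_5 = InvRound(s_4, k_0) = 0x6BA0B0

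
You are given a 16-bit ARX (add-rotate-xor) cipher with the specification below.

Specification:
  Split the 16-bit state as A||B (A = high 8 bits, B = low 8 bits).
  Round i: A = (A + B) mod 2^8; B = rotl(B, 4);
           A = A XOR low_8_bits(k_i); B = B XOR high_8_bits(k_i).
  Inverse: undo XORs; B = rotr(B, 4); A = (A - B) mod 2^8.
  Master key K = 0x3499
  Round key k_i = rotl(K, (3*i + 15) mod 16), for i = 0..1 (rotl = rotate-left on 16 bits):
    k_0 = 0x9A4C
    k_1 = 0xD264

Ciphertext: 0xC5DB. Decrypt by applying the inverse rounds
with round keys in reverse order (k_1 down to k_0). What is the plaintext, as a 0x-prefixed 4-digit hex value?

s_0 = ciphertext = 0xC5DB
s_1 = InvRound(s_0, k_1) = 0x1190
s_2 = InvRound(s_1, k_0) = 0xBDA0

0xBDA0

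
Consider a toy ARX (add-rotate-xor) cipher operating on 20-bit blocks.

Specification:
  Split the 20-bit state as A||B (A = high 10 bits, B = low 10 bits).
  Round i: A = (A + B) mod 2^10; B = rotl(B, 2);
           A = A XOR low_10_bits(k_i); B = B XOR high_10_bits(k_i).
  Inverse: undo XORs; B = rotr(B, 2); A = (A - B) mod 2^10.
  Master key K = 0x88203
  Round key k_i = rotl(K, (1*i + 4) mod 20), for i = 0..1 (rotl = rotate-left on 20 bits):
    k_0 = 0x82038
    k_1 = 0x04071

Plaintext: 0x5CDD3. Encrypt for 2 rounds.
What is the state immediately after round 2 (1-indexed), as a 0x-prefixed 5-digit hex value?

0x2C905

s_0 = plaintext = 0x5CDD3
s_1 = Round(s_0, k_0) = 0xDF945
s_2 = Round(s_1, k_1) = 0x2C905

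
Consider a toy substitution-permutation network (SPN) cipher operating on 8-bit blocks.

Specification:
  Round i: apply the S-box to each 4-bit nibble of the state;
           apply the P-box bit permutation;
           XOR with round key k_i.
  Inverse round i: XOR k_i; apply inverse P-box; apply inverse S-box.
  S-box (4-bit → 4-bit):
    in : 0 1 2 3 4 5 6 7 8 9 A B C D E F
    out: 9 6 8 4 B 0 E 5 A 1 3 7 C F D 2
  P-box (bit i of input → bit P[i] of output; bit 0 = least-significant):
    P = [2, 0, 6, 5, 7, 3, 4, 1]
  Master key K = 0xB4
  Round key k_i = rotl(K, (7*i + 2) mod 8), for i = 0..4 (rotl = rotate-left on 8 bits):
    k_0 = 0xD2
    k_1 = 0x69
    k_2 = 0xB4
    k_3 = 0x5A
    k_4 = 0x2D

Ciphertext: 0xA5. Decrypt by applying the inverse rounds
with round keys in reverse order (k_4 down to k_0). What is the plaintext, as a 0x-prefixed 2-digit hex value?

0xF5

s_0 = ciphertext = 0xA5
s_1 = InvRound(s_0, k_4) = 0xA5
s_2 = InvRound(s_1, k_3) = 0xDD
s_3 = InvRound(s_2, k_2) = 0xF6
s_4 = InvRound(s_3, k_1) = 0xDA
s_5 = InvRound(s_4, k_0) = 0xF5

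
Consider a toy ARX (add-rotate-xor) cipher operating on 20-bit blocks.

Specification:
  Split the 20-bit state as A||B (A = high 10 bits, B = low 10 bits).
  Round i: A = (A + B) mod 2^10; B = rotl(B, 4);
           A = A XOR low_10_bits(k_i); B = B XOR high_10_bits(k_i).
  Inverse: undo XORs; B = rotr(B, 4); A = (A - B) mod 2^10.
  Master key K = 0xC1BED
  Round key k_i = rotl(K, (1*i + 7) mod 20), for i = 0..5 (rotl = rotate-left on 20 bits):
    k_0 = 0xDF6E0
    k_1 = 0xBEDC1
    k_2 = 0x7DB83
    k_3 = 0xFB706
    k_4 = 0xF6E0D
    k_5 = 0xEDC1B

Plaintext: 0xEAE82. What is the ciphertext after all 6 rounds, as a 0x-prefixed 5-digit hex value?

s_0 = plaintext = 0xEAE82
s_1 = Round(s_0, k_0) = 0x33757
s_2 = Round(s_1, k_1) = 0x79786
s_3 = Round(s_2, k_2) = 0xBA198
s_4 = Round(s_3, k_3) = 0xE1A6B
s_5 = Round(s_4, k_4) = 0xFF162
s_6 = Round(s_5, k_5) = 0x51592

0x51592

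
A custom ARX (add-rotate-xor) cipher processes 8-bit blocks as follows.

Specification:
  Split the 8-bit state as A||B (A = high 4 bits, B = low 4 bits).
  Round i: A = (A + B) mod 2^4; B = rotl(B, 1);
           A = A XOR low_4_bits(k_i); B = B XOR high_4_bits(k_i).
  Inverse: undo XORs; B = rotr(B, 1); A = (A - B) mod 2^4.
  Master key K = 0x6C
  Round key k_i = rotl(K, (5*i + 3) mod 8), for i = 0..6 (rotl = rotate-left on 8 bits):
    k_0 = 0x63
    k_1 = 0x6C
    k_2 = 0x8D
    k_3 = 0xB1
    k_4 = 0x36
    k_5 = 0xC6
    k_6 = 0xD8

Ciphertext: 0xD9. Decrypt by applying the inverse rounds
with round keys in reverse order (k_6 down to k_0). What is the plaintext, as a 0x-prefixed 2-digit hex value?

0x32

s_0 = ciphertext = 0xD9
s_1 = InvRound(s_0, k_6) = 0x32
s_2 = InvRound(s_1, k_5) = 0xE7
s_3 = InvRound(s_2, k_4) = 0x62
s_4 = InvRound(s_3, k_3) = 0xBC
s_5 = InvRound(s_4, k_2) = 0x42
s_6 = InvRound(s_5, k_1) = 0x62
s_7 = InvRound(s_6, k_0) = 0x32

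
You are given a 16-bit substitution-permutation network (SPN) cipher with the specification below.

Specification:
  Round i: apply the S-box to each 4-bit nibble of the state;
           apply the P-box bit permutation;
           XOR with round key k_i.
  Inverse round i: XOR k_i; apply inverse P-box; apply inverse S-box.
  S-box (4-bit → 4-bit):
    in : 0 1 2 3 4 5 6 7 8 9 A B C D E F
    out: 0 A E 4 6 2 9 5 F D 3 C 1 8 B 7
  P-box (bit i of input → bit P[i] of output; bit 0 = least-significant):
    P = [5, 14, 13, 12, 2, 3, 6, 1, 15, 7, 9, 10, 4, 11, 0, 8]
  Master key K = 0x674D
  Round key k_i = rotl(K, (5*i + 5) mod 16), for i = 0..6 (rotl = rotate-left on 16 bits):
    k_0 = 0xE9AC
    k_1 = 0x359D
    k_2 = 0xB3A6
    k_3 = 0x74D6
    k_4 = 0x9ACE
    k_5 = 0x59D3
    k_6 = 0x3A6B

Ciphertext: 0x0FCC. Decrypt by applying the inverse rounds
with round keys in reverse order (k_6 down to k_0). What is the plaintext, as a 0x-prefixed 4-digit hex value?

s_0 = ciphertext = 0x0FCC
s_1 = InvRound(s_0, k_6) = 0xB169
s_2 = InvRound(s_1, k_5) = 0xAA1F
s_3 = InvRound(s_2, k_4) = 0x753B
s_4 = InvRound(s_3, k_3) = 0xB5FC
s_5 = InvRound(s_4, k_2) = 0xCB20
s_6 = InvRound(s_5, k_1) = 0xF8A8
s_7 = InvRound(s_6, k_0) = 0xD0CD

0xD0CD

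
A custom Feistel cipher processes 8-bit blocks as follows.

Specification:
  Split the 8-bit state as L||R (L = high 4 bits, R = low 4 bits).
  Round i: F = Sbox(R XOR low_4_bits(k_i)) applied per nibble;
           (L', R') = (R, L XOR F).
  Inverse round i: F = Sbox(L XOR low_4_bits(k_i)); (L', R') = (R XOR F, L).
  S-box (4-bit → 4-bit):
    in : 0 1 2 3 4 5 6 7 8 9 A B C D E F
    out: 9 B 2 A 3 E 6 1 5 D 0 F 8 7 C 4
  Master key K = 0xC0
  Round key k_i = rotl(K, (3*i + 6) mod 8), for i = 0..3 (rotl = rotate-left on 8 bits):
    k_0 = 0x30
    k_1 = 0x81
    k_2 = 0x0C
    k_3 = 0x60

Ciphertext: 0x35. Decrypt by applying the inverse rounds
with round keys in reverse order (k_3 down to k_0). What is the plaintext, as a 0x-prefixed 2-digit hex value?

s_0 = ciphertext = 0x35
s_1 = InvRound(s_0, k_3) = 0xF3
s_2 = InvRound(s_1, k_2) = 0x9F
s_3 = InvRound(s_2, k_1) = 0xA9
s_4 = InvRound(s_3, k_0) = 0x9A

0x9A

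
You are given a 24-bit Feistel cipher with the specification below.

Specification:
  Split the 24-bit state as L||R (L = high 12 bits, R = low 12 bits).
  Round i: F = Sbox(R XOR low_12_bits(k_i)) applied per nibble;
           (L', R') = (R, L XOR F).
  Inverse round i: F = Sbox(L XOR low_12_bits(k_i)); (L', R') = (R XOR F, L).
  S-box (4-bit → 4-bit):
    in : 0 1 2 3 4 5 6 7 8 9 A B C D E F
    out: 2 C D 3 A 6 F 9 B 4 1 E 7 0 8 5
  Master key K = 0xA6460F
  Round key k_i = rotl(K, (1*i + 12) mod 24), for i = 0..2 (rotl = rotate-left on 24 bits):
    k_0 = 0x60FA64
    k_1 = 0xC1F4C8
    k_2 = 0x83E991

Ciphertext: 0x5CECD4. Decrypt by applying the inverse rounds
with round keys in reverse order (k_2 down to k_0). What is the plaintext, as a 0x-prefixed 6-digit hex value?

s_0 = ciphertext = 0x5CECD4
s_1 = InvRound(s_0, k_2) = 0xBB15CE
s_2 = InvRound(s_1, k_1) = 0x05ABB1
s_3 = InvRound(s_2, k_0) = 0xA8905A

0xA8905A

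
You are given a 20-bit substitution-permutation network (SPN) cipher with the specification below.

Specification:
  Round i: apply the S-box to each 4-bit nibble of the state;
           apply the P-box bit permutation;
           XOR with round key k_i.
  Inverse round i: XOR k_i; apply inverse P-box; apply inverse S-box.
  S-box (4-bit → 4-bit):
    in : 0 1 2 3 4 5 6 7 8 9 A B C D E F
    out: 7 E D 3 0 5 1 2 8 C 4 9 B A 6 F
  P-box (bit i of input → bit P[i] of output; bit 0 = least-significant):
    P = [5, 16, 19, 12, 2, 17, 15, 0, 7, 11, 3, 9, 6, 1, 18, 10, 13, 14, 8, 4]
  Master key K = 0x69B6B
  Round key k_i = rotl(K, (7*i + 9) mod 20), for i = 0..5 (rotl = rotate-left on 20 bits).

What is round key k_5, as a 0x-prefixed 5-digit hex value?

0x9B6B6

K = 0x69B6B
k_0 = rotl(K, (7*0+9) mod 20) = rotl(K, 9) = 0x6D6D3
k_1 = rotl(K, (7*1+9) mod 20) = rotl(K, 16) = 0xB69B6
k_2 = rotl(K, (7*2+9) mod 20) = rotl(K, 3) = 0x4DB5B
k_3 = rotl(K, (7*3+9) mod 20) = rotl(K, 10) = 0xDADA6
k_4 = rotl(K, (7*4+9) mod 20) = rotl(K, 17) = 0x6D36D
k_5 = rotl(K, (7*5+9) mod 20) = rotl(K, 4) = 0x9B6B6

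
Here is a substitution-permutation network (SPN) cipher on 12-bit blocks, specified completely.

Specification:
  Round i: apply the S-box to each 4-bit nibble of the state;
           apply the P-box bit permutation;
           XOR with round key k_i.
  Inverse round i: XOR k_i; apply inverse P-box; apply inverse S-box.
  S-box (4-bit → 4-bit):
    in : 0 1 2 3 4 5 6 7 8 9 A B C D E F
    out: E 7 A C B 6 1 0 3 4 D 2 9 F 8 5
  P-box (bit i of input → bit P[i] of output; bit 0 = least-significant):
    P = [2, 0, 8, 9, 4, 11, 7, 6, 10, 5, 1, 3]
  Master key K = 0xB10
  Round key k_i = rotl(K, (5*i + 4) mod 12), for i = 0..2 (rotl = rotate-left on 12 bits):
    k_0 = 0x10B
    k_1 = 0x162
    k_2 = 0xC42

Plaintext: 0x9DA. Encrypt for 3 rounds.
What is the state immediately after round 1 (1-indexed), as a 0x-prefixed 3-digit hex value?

0xADD

s_0 = plaintext = 0x9DA
s_1 = Round(s_0, k_0) = 0xADD
s_2 = Round(s_1, k_1) = 0xEBD
s_3 = Round(s_2, k_2) = 0x74F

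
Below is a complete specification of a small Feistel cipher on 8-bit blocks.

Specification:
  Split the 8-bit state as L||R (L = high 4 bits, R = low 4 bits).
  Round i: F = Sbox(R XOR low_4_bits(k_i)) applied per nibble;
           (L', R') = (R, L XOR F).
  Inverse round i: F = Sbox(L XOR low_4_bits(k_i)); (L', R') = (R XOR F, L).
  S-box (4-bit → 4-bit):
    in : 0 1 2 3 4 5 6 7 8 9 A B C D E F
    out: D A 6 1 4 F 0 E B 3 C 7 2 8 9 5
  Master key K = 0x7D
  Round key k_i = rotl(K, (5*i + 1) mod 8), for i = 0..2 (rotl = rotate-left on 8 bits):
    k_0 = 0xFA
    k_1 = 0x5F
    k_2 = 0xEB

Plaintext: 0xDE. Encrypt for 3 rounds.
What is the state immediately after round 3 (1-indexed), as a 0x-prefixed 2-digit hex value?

s_0 = plaintext = 0xDE
s_1 = Round(s_0, k_0) = 0xE9
s_2 = Round(s_1, k_1) = 0x9E
s_3 = Round(s_2, k_2) = 0xE6

0xE6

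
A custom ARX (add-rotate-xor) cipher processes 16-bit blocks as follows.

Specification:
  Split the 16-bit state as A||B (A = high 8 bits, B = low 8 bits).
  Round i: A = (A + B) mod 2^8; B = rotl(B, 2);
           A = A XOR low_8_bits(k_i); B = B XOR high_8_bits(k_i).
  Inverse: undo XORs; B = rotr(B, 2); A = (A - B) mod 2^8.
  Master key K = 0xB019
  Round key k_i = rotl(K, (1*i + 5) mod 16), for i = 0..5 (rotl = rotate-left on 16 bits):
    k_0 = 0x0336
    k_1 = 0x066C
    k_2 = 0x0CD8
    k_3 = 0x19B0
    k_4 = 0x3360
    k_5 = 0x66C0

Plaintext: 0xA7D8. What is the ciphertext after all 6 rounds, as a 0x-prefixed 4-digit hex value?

0xBDBF

s_0 = plaintext = 0xA7D8
s_1 = Round(s_0, k_0) = 0x4960
s_2 = Round(s_1, k_1) = 0xC587
s_3 = Round(s_2, k_2) = 0x9412
s_4 = Round(s_3, k_3) = 0x1651
s_5 = Round(s_4, k_4) = 0x0776
s_6 = Round(s_5, k_5) = 0xBDBF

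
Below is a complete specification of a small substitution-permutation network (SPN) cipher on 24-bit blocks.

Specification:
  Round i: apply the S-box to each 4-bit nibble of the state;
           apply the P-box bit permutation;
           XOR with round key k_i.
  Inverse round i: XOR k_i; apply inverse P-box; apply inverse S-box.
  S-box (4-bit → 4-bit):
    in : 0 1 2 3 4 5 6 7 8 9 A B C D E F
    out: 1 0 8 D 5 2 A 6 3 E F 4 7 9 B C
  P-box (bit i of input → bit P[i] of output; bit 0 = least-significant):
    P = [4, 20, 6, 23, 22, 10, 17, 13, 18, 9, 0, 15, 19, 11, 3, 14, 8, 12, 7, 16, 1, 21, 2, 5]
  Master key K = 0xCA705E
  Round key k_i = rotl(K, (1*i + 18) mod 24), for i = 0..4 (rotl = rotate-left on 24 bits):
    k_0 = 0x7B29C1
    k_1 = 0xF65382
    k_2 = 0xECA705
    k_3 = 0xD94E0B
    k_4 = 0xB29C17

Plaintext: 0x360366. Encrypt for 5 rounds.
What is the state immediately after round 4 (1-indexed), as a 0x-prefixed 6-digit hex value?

s_0 = plaintext = 0x360366
s_1 = Round(s_0, k_0) = 0xE69DE6
s_2 = Round(s_1, k_1) = 0x03AFA8
s_3 = Round(s_2, k_2) = 0xB74A9E
s_4 = Round(s_3, k_3) = 0x47F896
s_5 = Round(s_4, k_4) = 0x24EA99

0x47F896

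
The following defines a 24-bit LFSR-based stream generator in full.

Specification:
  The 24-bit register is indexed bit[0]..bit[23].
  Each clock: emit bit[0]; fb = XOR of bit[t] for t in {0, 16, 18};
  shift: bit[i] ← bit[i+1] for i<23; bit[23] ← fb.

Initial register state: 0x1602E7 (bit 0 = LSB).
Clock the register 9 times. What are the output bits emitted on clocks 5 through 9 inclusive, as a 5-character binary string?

reg_0 = 0x1602E7
clock 1: out=1, reg = 0x0B0173
clock 2: out=1, reg = 0x0580B9
clock 3: out=1, reg = 0x82C05C
clock 4: out=0, reg = 0x41602E
clock 5: out=0, reg = 0xA0B017
clock 6: out=1, reg = 0xD0580B
clock 7: out=1, reg = 0xE82C05
clock 8: out=1, reg = 0xF41602
clock 9: out=0, reg = 0xFA0B01

01110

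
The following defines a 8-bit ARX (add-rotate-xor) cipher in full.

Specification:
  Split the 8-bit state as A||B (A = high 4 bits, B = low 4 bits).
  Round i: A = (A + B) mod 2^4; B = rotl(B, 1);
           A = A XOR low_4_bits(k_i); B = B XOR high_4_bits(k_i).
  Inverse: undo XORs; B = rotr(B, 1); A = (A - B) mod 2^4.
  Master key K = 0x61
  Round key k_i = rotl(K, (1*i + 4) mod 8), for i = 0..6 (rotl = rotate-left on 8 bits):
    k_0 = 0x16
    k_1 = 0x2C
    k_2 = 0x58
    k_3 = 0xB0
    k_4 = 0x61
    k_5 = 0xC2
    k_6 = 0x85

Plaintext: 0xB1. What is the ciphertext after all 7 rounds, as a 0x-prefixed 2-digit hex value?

0x68

s_0 = plaintext = 0xB1
s_1 = Round(s_0, k_0) = 0xA3
s_2 = Round(s_1, k_1) = 0x14
s_3 = Round(s_2, k_2) = 0xDD
s_4 = Round(s_3, k_3) = 0xA0
s_5 = Round(s_4, k_4) = 0xB6
s_6 = Round(s_5, k_5) = 0x30
s_7 = Round(s_6, k_6) = 0x68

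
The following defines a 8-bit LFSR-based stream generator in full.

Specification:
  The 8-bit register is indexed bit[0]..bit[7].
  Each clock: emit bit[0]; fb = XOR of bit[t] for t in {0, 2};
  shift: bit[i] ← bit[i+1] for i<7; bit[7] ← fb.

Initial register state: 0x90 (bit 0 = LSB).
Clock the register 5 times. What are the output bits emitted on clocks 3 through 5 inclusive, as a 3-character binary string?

reg_0 = 0x90
clock 1: out=0, reg = 0x48
clock 2: out=0, reg = 0x24
clock 3: out=0, reg = 0x92
clock 4: out=0, reg = 0x49
clock 5: out=1, reg = 0xA4

001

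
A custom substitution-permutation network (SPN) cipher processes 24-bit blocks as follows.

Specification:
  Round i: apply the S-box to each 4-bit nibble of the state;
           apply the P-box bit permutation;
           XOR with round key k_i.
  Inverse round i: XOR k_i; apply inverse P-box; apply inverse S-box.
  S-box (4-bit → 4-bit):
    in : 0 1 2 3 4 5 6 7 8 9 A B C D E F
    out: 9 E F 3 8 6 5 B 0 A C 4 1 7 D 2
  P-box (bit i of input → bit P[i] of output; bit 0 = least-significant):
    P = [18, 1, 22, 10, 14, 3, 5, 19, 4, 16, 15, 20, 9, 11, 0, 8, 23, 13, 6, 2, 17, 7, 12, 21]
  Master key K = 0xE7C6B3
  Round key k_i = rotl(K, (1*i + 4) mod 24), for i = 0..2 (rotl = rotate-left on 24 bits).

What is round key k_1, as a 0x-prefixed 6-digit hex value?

0xF8D67C

K = 0xE7C6B3
k_0 = rotl(K, (1*0+4) mod 24) = rotl(K, 4) = 0x7C6B3E
k_1 = rotl(K, (1*1+4) mod 24) = rotl(K, 5) = 0xF8D67C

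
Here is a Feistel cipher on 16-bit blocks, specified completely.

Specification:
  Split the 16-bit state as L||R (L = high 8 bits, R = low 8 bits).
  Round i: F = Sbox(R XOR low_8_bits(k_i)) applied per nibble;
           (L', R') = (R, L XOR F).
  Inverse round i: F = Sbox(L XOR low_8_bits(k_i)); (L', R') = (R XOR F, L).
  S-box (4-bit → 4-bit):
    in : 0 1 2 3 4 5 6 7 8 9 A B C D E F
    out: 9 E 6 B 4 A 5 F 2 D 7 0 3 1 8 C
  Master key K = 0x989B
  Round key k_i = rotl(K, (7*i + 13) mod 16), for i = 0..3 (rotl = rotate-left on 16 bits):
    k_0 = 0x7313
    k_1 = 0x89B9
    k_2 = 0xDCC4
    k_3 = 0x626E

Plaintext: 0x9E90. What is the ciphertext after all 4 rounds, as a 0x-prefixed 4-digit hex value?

0x8A87

s_0 = plaintext = 0x9E90
s_1 = Round(s_0, k_0) = 0x90B5
s_2 = Round(s_1, k_1) = 0xB503
s_3 = Round(s_2, k_2) = 0x038A
s_4 = Round(s_3, k_3) = 0x8A87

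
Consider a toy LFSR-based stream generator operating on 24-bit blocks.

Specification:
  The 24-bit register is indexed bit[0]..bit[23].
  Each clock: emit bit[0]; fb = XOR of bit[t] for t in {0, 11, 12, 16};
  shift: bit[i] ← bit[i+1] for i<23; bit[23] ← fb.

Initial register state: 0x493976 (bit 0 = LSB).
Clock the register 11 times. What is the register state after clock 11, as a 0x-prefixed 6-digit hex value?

0xF16927

reg_0 = 0x493976
clock 1: out=0, reg = 0xA49CBB
clock 2: out=1, reg = 0xD24E5D
clock 3: out=1, reg = 0x69272E
clock 4: out=0, reg = 0xB49397
clock 5: out=1, reg = 0x5A49CB
clock 6: out=1, reg = 0x2D24E5
clock 7: out=1, reg = 0x169272
clock 8: out=0, reg = 0x8B4939
clock 9: out=1, reg = 0xC5A49C
clock 10: out=0, reg = 0xE2D24E
clock 11: out=0, reg = 0xF16927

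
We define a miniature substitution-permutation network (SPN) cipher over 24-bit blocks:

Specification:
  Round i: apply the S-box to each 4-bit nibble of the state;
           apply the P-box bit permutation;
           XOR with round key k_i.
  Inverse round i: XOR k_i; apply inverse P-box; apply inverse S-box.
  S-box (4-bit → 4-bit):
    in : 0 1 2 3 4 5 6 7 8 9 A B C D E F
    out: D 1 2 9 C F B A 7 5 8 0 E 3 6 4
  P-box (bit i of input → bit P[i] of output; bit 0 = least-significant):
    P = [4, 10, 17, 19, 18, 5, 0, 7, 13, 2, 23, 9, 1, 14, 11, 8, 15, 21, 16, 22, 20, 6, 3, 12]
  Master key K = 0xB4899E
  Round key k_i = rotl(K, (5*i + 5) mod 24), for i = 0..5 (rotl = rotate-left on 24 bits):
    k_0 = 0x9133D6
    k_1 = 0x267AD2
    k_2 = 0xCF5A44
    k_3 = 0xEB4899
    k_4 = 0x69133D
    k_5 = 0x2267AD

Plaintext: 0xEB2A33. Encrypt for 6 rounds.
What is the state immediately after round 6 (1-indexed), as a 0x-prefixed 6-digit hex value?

s_0 = plaintext = 0xEB2A33
s_1 = Round(s_0, k_0) = 0x9D710E
s_2 = Round(s_1, k_1) = 0x109F5B
s_3 = Round(s_2, k_2) = 0x1AD2E7
s_4 = Round(s_3, k_3) = 0xB30CBE
s_5 = Round(s_4, k_4) = 0xAB9C3B
s_6 = Round(s_5, k_5) = 0xA67D2B

0xA67D2B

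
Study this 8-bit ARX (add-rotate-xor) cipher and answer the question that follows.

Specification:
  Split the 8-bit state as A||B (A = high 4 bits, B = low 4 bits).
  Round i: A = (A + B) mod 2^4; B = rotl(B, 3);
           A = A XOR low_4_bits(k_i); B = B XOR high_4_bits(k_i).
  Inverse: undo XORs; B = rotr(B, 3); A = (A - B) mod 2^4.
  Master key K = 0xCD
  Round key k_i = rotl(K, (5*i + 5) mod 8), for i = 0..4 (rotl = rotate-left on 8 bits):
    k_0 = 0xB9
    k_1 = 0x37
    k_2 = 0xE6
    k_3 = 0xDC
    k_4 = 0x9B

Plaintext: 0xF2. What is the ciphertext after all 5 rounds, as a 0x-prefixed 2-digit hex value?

s_0 = plaintext = 0xF2
s_1 = Round(s_0, k_0) = 0x8A
s_2 = Round(s_1, k_1) = 0x56
s_3 = Round(s_2, k_2) = 0xDD
s_4 = Round(s_3, k_3) = 0x63
s_5 = Round(s_4, k_4) = 0x20

0x20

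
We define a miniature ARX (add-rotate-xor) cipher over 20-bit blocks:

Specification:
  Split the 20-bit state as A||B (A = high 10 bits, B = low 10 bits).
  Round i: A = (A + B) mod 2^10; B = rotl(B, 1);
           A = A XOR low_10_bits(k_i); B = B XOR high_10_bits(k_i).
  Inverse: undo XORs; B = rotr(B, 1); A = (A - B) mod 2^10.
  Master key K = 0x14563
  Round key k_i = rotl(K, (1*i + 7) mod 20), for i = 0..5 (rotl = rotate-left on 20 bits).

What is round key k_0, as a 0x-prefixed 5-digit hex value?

K = 0x14563
k_0 = rotl(K, (1*0+7) mod 20) = rotl(K, 7) = 0x2B18A

0x2B18A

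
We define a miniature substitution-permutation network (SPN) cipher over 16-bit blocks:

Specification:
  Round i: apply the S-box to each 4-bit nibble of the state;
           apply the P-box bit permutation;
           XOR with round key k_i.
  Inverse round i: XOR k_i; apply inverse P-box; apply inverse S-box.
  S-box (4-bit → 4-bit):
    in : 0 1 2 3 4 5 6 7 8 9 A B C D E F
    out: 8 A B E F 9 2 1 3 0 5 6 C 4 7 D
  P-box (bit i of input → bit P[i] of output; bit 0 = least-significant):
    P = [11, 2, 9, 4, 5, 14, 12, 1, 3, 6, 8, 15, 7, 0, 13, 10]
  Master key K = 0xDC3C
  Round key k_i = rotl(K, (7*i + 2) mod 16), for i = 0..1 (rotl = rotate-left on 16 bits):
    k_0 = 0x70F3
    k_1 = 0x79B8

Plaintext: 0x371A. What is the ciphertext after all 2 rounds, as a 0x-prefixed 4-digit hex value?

0x64D7

s_0 = plaintext = 0x371A
s_1 = Round(s_0, k_0) = 0x1EF8
s_2 = Round(s_1, k_1) = 0x64D7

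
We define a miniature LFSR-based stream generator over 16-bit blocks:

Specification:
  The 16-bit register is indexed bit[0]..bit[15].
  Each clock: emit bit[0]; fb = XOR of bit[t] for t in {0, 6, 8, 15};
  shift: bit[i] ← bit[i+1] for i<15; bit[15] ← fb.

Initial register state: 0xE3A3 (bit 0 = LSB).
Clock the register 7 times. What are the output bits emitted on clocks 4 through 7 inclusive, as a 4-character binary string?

reg_0 = 0xE3A3
clock 1: out=1, reg = 0xF1D1
clock 2: out=1, reg = 0x78E8
clock 3: out=0, reg = 0xBC74
clock 4: out=0, reg = 0x5E3A
clock 5: out=0, reg = 0x2F1D
clock 6: out=1, reg = 0x178E
clock 7: out=0, reg = 0x8BC7

0010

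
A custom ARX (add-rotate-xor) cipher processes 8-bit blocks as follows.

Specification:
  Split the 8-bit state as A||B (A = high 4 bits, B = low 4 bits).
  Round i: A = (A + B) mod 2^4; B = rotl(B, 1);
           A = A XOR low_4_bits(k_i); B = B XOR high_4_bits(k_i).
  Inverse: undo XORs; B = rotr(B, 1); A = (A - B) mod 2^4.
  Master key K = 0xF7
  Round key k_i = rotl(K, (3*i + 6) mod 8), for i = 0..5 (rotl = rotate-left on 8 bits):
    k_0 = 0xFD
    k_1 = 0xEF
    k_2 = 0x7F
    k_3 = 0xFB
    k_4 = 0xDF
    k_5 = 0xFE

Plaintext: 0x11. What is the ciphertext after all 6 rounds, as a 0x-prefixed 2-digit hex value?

s_0 = plaintext = 0x11
s_1 = Round(s_0, k_0) = 0xFD
s_2 = Round(s_1, k_1) = 0x35
s_3 = Round(s_2, k_2) = 0x7D
s_4 = Round(s_3, k_3) = 0xF4
s_5 = Round(s_4, k_4) = 0xC5
s_6 = Round(s_5, k_5) = 0xF5

0xF5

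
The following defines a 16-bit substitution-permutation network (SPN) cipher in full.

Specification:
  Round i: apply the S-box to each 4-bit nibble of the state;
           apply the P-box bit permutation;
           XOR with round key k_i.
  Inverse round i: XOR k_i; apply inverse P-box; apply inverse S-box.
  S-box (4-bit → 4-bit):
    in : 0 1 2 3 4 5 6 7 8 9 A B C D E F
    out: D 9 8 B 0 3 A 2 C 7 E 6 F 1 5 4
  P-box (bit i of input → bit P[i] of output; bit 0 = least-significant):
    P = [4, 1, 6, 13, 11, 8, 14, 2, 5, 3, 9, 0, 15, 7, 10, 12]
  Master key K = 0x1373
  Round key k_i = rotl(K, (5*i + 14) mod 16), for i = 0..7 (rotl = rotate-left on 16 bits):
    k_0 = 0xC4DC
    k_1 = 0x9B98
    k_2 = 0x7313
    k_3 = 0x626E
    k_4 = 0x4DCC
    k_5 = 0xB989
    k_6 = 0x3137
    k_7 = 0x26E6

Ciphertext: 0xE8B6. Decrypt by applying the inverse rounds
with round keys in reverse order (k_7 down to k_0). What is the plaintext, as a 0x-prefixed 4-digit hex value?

0xC69A

s_0 = ciphertext = 0xE8B6
s_1 = InvRound(s_0, k_7) = 0xEFEE
s_2 = InvRound(s_1, k_6) = 0xCAEE
s_3 = InvRound(s_2, k_5) = 0x20AA
s_4 = InvRound(s_3, k_4) = 0xFDCA
s_5 = InvRound(s_4, k_3) = 0xCE34
s_6 = InvRound(s_5, k_2) = 0x0136
s_7 = InvRound(s_6, k_1) = 0x3917
s_8 = InvRound(s_7, k_0) = 0xC69A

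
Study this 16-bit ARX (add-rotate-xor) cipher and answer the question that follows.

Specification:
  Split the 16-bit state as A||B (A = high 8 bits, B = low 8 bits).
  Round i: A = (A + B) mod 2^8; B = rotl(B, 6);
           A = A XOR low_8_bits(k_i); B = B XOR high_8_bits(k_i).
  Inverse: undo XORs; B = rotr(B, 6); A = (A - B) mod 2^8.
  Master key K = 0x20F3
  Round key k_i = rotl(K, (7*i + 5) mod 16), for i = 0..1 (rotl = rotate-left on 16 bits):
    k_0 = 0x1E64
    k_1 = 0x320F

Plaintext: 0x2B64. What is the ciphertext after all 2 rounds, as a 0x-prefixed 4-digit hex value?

0xFDF3

s_0 = plaintext = 0x2B64
s_1 = Round(s_0, k_0) = 0xEB07
s_2 = Round(s_1, k_1) = 0xFDF3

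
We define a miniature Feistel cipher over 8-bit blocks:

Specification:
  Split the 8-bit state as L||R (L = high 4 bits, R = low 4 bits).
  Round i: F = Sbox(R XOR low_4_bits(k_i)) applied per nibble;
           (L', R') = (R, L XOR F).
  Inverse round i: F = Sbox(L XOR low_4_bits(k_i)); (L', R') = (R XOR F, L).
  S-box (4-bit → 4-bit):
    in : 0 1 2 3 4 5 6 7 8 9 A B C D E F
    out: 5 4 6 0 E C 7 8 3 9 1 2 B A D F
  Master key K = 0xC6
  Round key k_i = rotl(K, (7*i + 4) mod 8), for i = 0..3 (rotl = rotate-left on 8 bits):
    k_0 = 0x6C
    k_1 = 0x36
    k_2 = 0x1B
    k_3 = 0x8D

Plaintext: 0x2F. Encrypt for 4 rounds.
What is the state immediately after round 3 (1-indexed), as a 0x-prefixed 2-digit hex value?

s_0 = plaintext = 0x2F
s_1 = Round(s_0, k_0) = 0xF2
s_2 = Round(s_1, k_1) = 0x21
s_3 = Round(s_2, k_2) = 0x13
s_4 = Round(s_3, k_3) = 0x3C

0x13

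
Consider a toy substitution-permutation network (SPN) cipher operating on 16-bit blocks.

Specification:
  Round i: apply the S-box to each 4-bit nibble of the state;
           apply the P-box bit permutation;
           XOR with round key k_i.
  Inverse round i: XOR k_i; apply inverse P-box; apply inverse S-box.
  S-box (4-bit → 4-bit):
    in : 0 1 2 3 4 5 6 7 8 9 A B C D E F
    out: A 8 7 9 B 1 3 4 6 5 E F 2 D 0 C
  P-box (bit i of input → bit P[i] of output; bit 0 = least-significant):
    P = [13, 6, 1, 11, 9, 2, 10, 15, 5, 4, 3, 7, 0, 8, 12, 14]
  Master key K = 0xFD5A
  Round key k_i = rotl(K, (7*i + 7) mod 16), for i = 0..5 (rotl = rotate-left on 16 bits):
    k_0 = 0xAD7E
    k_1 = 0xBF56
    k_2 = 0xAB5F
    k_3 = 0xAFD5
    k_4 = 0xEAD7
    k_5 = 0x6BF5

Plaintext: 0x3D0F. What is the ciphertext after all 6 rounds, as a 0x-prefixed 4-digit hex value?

0x014F

s_0 = plaintext = 0x3D0F
s_1 = Round(s_0, k_0) = 0x65D1
s_2 = Round(s_1, k_1) = 0x3077
s_3 = Round(s_2, k_2) = 0xEFCC
s_4 = Round(s_3, k_3) = 0xAF19
s_5 = Round(s_4, k_4) = 0x1B5D
s_6 = Round(s_5, k_5) = 0x014F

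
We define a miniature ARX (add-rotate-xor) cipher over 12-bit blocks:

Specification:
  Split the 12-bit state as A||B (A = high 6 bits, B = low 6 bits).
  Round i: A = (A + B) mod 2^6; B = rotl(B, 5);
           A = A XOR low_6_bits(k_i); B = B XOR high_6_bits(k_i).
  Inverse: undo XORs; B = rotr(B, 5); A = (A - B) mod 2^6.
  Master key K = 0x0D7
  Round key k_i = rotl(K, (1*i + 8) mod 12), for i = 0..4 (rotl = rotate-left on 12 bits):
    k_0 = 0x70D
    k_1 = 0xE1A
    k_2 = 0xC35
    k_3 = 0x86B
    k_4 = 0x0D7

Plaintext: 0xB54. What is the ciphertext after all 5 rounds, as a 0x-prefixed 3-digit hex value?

s_0 = plaintext = 0xB54
s_1 = Round(s_0, k_0) = 0x316
s_2 = Round(s_1, k_1) = 0xE33
s_3 = Round(s_2, k_2) = 0x789
s_4 = Round(s_3, k_3) = 0x305
s_5 = Round(s_4, k_4) = 0x1A1

0x1A1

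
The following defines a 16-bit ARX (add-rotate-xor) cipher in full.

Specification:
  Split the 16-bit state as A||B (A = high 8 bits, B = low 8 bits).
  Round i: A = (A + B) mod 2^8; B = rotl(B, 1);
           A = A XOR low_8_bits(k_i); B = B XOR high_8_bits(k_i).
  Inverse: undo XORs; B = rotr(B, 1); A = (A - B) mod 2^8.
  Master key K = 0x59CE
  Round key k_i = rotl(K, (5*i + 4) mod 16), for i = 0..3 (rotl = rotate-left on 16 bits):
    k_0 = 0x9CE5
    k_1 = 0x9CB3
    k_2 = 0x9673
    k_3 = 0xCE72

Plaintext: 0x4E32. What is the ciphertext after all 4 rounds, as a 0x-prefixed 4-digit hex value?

s_0 = plaintext = 0x4E32
s_1 = Round(s_0, k_0) = 0x65F8
s_2 = Round(s_1, k_1) = 0xEE6D
s_3 = Round(s_2, k_2) = 0x284C
s_4 = Round(s_3, k_3) = 0x0656

0x0656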